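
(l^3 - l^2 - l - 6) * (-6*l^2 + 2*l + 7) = -6*l^5 + 8*l^4 + 11*l^3 + 27*l^2 - 19*l - 42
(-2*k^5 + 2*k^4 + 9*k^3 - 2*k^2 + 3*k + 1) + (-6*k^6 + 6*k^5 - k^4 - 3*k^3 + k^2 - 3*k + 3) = -6*k^6 + 4*k^5 + k^4 + 6*k^3 - k^2 + 4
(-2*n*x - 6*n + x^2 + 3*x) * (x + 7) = -2*n*x^2 - 20*n*x - 42*n + x^3 + 10*x^2 + 21*x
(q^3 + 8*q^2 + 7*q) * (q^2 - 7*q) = q^5 + q^4 - 49*q^3 - 49*q^2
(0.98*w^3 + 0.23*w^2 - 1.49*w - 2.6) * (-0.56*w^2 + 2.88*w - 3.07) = -0.5488*w^5 + 2.6936*w^4 - 1.5118*w^3 - 3.5413*w^2 - 2.9137*w + 7.982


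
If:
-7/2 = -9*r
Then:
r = 7/18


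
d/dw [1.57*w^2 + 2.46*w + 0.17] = 3.14*w + 2.46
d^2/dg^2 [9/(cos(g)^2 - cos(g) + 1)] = 9*(4*sin(g)^4 + sin(g)^2 + 19*cos(g)/4 - 3*cos(3*g)/4 - 5)/(sin(g)^2 + cos(g) - 2)^3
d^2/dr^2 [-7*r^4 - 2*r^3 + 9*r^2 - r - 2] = -84*r^2 - 12*r + 18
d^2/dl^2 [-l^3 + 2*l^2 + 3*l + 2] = 4 - 6*l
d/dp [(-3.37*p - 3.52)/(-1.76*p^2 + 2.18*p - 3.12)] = (-5.9312*p^2 - 12.3904*p + 18.188)/(3.0976*p^4 - 7.6736*p^3 + 15.7348*p^2 - 13.6032*p + 9.7344)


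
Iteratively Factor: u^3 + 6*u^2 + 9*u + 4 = (u + 4)*(u^2 + 2*u + 1) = (u + 1)*(u + 4)*(u + 1)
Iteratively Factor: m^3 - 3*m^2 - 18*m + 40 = (m + 4)*(m^2 - 7*m + 10) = (m - 2)*(m + 4)*(m - 5)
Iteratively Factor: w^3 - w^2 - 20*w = (w)*(w^2 - w - 20) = w*(w - 5)*(w + 4)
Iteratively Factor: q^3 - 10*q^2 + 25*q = (q)*(q^2 - 10*q + 25) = q*(q - 5)*(q - 5)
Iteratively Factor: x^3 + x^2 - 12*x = (x - 3)*(x^2 + 4*x) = x*(x - 3)*(x + 4)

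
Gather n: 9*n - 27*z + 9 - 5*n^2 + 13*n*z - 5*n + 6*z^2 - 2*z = -5*n^2 + n*(13*z + 4) + 6*z^2 - 29*z + 9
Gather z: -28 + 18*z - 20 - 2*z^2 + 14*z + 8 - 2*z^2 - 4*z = -4*z^2 + 28*z - 40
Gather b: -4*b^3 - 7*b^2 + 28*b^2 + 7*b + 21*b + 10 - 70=-4*b^3 + 21*b^2 + 28*b - 60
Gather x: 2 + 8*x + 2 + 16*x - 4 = 24*x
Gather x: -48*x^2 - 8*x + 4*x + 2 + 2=-48*x^2 - 4*x + 4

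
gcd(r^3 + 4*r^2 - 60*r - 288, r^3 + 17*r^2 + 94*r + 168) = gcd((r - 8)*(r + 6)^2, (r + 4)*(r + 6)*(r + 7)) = r + 6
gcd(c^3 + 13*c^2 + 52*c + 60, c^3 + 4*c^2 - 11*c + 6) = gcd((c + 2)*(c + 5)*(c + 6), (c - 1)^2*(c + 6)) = c + 6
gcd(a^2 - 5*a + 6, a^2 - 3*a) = a - 3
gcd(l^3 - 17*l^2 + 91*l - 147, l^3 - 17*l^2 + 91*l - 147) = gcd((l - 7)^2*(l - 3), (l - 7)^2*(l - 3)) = l^3 - 17*l^2 + 91*l - 147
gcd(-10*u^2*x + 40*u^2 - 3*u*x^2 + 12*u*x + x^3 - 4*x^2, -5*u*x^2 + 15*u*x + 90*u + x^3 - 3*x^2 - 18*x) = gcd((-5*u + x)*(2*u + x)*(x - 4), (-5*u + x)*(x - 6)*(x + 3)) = -5*u + x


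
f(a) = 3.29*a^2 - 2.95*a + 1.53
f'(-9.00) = -62.17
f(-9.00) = 294.57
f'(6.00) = 36.53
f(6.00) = 102.27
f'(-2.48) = -19.27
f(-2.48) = 29.08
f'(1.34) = 5.87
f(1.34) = 3.48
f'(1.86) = 9.29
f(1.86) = 7.43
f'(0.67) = 1.46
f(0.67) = 1.03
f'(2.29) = 12.12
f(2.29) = 12.03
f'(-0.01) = -3.02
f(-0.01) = 1.56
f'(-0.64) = -7.16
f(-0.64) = 4.77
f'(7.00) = 43.11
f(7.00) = 142.09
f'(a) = 6.58*a - 2.95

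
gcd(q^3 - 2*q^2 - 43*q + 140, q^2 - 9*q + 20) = q^2 - 9*q + 20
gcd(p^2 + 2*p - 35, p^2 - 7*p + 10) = p - 5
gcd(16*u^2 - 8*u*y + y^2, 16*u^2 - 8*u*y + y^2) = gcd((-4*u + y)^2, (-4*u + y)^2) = 16*u^2 - 8*u*y + y^2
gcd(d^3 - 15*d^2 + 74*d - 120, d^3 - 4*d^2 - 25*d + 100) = d^2 - 9*d + 20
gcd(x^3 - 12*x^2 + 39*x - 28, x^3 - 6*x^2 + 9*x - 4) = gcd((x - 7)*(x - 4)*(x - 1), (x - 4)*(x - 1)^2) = x^2 - 5*x + 4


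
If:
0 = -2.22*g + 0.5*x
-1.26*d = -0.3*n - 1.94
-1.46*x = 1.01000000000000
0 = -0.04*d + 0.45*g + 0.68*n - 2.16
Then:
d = 2.35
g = -0.16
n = 3.42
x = -0.69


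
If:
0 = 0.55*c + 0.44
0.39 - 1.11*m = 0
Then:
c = -0.80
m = 0.35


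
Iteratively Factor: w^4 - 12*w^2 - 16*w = (w + 2)*(w^3 - 2*w^2 - 8*w) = (w - 4)*(w + 2)*(w^2 + 2*w) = (w - 4)*(w + 2)^2*(w)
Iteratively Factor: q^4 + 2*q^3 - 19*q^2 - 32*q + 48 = (q + 3)*(q^3 - q^2 - 16*q + 16) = (q + 3)*(q + 4)*(q^2 - 5*q + 4) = (q - 1)*(q + 3)*(q + 4)*(q - 4)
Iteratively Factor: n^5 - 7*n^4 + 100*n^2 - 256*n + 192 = (n - 2)*(n^4 - 5*n^3 - 10*n^2 + 80*n - 96) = (n - 3)*(n - 2)*(n^3 - 2*n^2 - 16*n + 32) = (n - 4)*(n - 3)*(n - 2)*(n^2 + 2*n - 8) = (n - 4)*(n - 3)*(n - 2)*(n + 4)*(n - 2)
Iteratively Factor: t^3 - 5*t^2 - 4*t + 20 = (t - 5)*(t^2 - 4) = (t - 5)*(t + 2)*(t - 2)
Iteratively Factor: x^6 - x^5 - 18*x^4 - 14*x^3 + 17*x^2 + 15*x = (x + 3)*(x^5 - 4*x^4 - 6*x^3 + 4*x^2 + 5*x) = (x + 1)*(x + 3)*(x^4 - 5*x^3 - x^2 + 5*x) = (x + 1)^2*(x + 3)*(x^3 - 6*x^2 + 5*x) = x*(x + 1)^2*(x + 3)*(x^2 - 6*x + 5) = x*(x - 1)*(x + 1)^2*(x + 3)*(x - 5)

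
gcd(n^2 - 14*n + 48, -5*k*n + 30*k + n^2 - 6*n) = n - 6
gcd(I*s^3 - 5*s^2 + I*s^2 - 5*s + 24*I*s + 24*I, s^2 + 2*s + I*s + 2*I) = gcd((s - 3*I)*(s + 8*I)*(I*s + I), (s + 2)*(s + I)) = 1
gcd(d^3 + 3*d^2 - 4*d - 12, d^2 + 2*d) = d + 2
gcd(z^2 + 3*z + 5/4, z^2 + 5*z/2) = z + 5/2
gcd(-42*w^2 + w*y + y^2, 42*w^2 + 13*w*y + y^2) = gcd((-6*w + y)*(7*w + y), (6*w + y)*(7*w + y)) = 7*w + y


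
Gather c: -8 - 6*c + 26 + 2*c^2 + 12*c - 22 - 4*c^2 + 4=-2*c^2 + 6*c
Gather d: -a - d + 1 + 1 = -a - d + 2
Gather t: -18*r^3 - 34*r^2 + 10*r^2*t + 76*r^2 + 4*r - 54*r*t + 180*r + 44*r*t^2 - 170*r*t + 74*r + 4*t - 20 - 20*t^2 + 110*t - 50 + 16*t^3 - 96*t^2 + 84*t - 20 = -18*r^3 + 42*r^2 + 258*r + 16*t^3 + t^2*(44*r - 116) + t*(10*r^2 - 224*r + 198) - 90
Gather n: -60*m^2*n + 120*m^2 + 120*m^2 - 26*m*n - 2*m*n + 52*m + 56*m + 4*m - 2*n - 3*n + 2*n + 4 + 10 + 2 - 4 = 240*m^2 + 112*m + n*(-60*m^2 - 28*m - 3) + 12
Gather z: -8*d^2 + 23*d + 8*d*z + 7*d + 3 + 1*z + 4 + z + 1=-8*d^2 + 30*d + z*(8*d + 2) + 8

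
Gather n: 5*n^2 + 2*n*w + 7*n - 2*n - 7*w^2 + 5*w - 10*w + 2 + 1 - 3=5*n^2 + n*(2*w + 5) - 7*w^2 - 5*w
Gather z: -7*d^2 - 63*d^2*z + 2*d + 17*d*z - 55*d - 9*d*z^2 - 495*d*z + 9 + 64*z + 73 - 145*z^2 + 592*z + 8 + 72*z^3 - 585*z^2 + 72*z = -7*d^2 - 53*d + 72*z^3 + z^2*(-9*d - 730) + z*(-63*d^2 - 478*d + 728) + 90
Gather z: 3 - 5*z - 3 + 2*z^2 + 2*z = 2*z^2 - 3*z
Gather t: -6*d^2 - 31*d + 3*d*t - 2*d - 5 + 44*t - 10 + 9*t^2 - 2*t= -6*d^2 - 33*d + 9*t^2 + t*(3*d + 42) - 15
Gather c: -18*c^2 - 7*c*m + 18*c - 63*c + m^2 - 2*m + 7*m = -18*c^2 + c*(-7*m - 45) + m^2 + 5*m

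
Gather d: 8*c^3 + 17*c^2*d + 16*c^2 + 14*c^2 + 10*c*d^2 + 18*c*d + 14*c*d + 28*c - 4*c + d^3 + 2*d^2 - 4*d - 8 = 8*c^3 + 30*c^2 + 24*c + d^3 + d^2*(10*c + 2) + d*(17*c^2 + 32*c - 4) - 8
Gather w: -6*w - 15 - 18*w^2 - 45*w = -18*w^2 - 51*w - 15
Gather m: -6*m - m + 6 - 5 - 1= -7*m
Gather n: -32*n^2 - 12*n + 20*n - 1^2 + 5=-32*n^2 + 8*n + 4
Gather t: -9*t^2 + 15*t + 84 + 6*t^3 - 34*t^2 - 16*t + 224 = 6*t^3 - 43*t^2 - t + 308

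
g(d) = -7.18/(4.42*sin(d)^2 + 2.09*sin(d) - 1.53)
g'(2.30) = -6.72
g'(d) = -7.18*(-8.84*sin(d)*cos(d) - 2.09*cos(d))/(4.42*sin(d)^2 + 2.09*sin(d) - 1.53)^2 = (63.4712*sin(d) + 15.0062)*cos(d)/(4.42*sin(d)^2 + 2.09*sin(d) - 1.53)^2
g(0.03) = 4.91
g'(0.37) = 918.98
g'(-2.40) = 24.01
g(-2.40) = 7.76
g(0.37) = 36.59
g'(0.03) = 7.89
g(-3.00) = 4.13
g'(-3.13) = -5.91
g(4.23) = -82.24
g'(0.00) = 6.41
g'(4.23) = 2508.78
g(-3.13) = 4.62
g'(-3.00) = -1.99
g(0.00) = 4.69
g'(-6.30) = 5.70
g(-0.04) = 4.47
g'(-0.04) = 4.83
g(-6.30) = 4.59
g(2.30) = -2.89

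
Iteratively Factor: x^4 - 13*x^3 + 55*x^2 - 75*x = (x - 5)*(x^3 - 8*x^2 + 15*x) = x*(x - 5)*(x^2 - 8*x + 15) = x*(x - 5)*(x - 3)*(x - 5)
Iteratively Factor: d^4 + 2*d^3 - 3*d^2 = (d + 3)*(d^3 - d^2) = d*(d + 3)*(d^2 - d) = d*(d - 1)*(d + 3)*(d)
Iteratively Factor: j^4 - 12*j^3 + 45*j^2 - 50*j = (j - 5)*(j^3 - 7*j^2 + 10*j) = j*(j - 5)*(j^2 - 7*j + 10) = j*(j - 5)^2*(j - 2)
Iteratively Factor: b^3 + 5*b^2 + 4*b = (b)*(b^2 + 5*b + 4) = b*(b + 4)*(b + 1)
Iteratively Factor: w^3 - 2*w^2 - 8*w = (w - 4)*(w^2 + 2*w) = (w - 4)*(w + 2)*(w)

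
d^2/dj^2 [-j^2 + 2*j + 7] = -2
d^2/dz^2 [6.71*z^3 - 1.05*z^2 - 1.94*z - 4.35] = 40.26*z - 2.1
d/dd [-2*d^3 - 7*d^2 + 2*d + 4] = -6*d^2 - 14*d + 2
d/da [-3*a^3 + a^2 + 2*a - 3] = -9*a^2 + 2*a + 2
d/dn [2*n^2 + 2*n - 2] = 4*n + 2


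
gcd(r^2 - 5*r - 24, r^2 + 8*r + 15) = r + 3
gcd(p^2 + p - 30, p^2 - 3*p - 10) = p - 5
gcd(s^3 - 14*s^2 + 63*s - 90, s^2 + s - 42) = s - 6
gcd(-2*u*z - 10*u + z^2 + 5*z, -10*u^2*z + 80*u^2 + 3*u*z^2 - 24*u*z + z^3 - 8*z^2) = -2*u + z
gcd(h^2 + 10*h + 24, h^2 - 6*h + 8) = 1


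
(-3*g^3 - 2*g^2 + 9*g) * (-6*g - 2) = 18*g^4 + 18*g^3 - 50*g^2 - 18*g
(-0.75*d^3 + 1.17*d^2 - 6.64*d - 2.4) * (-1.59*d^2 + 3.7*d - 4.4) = 1.1925*d^5 - 4.6353*d^4 + 18.1866*d^3 - 25.9*d^2 + 20.336*d + 10.56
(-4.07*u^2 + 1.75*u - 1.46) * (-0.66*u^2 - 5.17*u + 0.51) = 2.6862*u^4 + 19.8869*u^3 - 10.1596*u^2 + 8.4407*u - 0.7446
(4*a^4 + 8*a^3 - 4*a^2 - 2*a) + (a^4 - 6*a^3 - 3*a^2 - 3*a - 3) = 5*a^4 + 2*a^3 - 7*a^2 - 5*a - 3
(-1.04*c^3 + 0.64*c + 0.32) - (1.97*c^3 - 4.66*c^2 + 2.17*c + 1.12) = -3.01*c^3 + 4.66*c^2 - 1.53*c - 0.8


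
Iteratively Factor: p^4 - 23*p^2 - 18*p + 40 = (p + 2)*(p^3 - 2*p^2 - 19*p + 20) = (p + 2)*(p + 4)*(p^2 - 6*p + 5) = (p - 5)*(p + 2)*(p + 4)*(p - 1)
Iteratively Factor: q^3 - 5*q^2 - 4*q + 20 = (q + 2)*(q^2 - 7*q + 10) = (q - 5)*(q + 2)*(q - 2)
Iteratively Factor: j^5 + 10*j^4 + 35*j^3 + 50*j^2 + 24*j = (j + 4)*(j^4 + 6*j^3 + 11*j^2 + 6*j) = (j + 2)*(j + 4)*(j^3 + 4*j^2 + 3*j) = (j + 2)*(j + 3)*(j + 4)*(j^2 + j) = (j + 1)*(j + 2)*(j + 3)*(j + 4)*(j)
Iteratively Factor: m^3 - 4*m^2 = (m)*(m^2 - 4*m) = m^2*(m - 4)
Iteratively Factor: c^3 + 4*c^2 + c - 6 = (c + 3)*(c^2 + c - 2) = (c - 1)*(c + 3)*(c + 2)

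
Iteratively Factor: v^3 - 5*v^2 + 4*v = (v - 4)*(v^2 - v) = v*(v - 4)*(v - 1)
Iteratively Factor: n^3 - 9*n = (n + 3)*(n^2 - 3*n) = (n - 3)*(n + 3)*(n)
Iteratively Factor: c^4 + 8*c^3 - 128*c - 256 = (c + 4)*(c^3 + 4*c^2 - 16*c - 64) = (c + 4)^2*(c^2 - 16) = (c + 4)^3*(c - 4)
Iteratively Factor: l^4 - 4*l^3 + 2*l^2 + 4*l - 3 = (l - 3)*(l^3 - l^2 - l + 1) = (l - 3)*(l + 1)*(l^2 - 2*l + 1) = (l - 3)*(l - 1)*(l + 1)*(l - 1)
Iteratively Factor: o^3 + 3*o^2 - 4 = (o - 1)*(o^2 + 4*o + 4) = (o - 1)*(o + 2)*(o + 2)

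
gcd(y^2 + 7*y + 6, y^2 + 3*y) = 1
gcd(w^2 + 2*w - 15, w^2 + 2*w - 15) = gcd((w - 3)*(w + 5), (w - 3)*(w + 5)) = w^2 + 2*w - 15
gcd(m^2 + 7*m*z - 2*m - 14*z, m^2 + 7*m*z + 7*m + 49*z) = m + 7*z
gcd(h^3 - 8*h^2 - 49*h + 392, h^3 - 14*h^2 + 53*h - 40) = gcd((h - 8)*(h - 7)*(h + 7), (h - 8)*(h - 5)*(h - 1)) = h - 8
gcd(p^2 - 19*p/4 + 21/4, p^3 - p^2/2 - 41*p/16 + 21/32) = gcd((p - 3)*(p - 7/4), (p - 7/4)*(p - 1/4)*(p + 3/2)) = p - 7/4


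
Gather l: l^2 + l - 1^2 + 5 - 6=l^2 + l - 2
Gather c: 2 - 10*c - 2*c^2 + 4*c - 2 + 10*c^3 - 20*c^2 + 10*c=10*c^3 - 22*c^2 + 4*c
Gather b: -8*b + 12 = 12 - 8*b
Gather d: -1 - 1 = -2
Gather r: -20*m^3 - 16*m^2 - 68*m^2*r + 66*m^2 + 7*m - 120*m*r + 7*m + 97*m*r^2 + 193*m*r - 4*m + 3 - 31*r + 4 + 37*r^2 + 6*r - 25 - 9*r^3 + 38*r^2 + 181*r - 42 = -20*m^3 + 50*m^2 + 10*m - 9*r^3 + r^2*(97*m + 75) + r*(-68*m^2 + 73*m + 156) - 60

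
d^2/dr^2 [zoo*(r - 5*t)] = 0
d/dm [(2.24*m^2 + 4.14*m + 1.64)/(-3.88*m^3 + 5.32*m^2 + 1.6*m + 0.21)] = (8.6912*m^4 + 32.1264*m^3 + 0.648799999999998*m^2 - 16.5088*m - 1.7546)/(15.0544*m^6 - 41.2832*m^5 + 15.8864*m^4 + 15.3944*m^3 + 4.7944*m^2 + 0.672*m + 0.0441)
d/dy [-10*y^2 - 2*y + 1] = -20*y - 2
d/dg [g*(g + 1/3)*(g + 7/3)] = 3*g^2 + 16*g/3 + 7/9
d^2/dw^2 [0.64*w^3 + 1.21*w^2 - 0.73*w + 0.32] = 3.84*w + 2.42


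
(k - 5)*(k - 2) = k^2 - 7*k + 10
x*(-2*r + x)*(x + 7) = -2*r*x^2 - 14*r*x + x^3 + 7*x^2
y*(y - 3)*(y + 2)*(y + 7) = y^4 + 6*y^3 - 13*y^2 - 42*y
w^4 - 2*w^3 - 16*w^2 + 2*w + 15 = (w - 5)*(w - 1)*(w + 1)*(w + 3)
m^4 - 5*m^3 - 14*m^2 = m^2*(m - 7)*(m + 2)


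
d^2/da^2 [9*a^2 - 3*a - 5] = 18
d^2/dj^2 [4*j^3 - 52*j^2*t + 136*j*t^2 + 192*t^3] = 24*j - 104*t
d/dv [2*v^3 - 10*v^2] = 2*v*(3*v - 10)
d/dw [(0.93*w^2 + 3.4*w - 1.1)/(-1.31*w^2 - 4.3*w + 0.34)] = (0.455*w^2 - 2.2496*w - 3.574)/(1.7161*w^4 + 11.266*w^3 + 17.5992*w^2 - 2.924*w + 0.1156)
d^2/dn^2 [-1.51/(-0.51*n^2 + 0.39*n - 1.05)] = (-0.785502*n^2 + 0.600678*n + 1.51*(1.02*n - 0.39)*(2.04*n - 0.78) - 1.61721)/(0.51*n^2 - 0.39*n + 1.05)^3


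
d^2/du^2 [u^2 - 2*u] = 2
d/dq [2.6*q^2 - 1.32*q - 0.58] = 5.2*q - 1.32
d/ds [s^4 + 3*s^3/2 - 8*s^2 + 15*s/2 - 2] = 4*s^3 + 9*s^2/2 - 16*s + 15/2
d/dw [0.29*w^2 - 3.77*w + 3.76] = 0.58*w - 3.77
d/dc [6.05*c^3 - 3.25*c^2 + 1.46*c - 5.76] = 18.15*c^2 - 6.5*c + 1.46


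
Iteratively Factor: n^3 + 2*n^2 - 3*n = (n + 3)*(n^2 - n) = (n - 1)*(n + 3)*(n)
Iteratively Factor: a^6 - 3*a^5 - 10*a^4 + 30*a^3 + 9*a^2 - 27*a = (a - 3)*(a^5 - 10*a^3 + 9*a) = (a - 3)*(a - 1)*(a^4 + a^3 - 9*a^2 - 9*a) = (a - 3)^2*(a - 1)*(a^3 + 4*a^2 + 3*a) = (a - 3)^2*(a - 1)*(a + 1)*(a^2 + 3*a) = a*(a - 3)^2*(a - 1)*(a + 1)*(a + 3)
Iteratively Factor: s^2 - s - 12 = (s - 4)*(s + 3)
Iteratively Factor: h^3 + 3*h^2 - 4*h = (h)*(h^2 + 3*h - 4) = h*(h + 4)*(h - 1)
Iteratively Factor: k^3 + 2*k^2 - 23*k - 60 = (k - 5)*(k^2 + 7*k + 12) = (k - 5)*(k + 4)*(k + 3)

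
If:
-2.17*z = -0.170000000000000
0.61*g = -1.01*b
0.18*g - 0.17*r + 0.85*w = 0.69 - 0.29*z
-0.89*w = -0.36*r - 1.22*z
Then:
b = 1.44186224177973*w - 2.08751521593532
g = 3.45637765261421 - 2.38734567901235*w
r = 2.47222222222222*w - 0.265488991295443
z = 0.08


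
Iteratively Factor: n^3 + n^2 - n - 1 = (n + 1)*(n^2 - 1) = (n - 1)*(n + 1)*(n + 1)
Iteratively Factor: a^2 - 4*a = (a - 4)*(a)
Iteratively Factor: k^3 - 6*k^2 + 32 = (k - 4)*(k^2 - 2*k - 8) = (k - 4)*(k + 2)*(k - 4)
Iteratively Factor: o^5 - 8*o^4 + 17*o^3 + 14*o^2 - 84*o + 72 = (o - 3)*(o^4 - 5*o^3 + 2*o^2 + 20*o - 24) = (o - 3)*(o - 2)*(o^3 - 3*o^2 - 4*o + 12) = (o - 3)^2*(o - 2)*(o^2 - 4) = (o - 3)^2*(o - 2)*(o + 2)*(o - 2)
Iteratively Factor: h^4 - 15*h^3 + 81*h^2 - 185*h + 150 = (h - 5)*(h^3 - 10*h^2 + 31*h - 30) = (h - 5)^2*(h^2 - 5*h + 6) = (h - 5)^2*(h - 2)*(h - 3)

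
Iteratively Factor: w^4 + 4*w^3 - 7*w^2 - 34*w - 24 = (w + 2)*(w^3 + 2*w^2 - 11*w - 12) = (w - 3)*(w + 2)*(w^2 + 5*w + 4) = (w - 3)*(w + 1)*(w + 2)*(w + 4)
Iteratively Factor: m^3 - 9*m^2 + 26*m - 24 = (m - 2)*(m^2 - 7*m + 12) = (m - 4)*(m - 2)*(m - 3)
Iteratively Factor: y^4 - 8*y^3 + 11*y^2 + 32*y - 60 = (y - 2)*(y^3 - 6*y^2 - y + 30) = (y - 3)*(y - 2)*(y^2 - 3*y - 10) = (y - 3)*(y - 2)*(y + 2)*(y - 5)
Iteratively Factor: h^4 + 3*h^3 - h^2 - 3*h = (h + 3)*(h^3 - h) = (h + 1)*(h + 3)*(h^2 - h) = h*(h + 1)*(h + 3)*(h - 1)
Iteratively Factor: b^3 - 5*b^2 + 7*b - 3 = (b - 1)*(b^2 - 4*b + 3) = (b - 3)*(b - 1)*(b - 1)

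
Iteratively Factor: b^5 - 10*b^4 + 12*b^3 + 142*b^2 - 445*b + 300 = (b + 4)*(b^4 - 14*b^3 + 68*b^2 - 130*b + 75) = (b - 5)*(b + 4)*(b^3 - 9*b^2 + 23*b - 15) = (b - 5)*(b - 1)*(b + 4)*(b^2 - 8*b + 15) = (b - 5)^2*(b - 1)*(b + 4)*(b - 3)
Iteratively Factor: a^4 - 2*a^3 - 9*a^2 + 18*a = (a + 3)*(a^3 - 5*a^2 + 6*a) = a*(a + 3)*(a^2 - 5*a + 6) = a*(a - 2)*(a + 3)*(a - 3)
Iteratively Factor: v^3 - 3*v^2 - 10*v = (v - 5)*(v^2 + 2*v) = v*(v - 5)*(v + 2)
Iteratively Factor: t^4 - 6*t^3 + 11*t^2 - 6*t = (t - 2)*(t^3 - 4*t^2 + 3*t) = (t - 3)*(t - 2)*(t^2 - t) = t*(t - 3)*(t - 2)*(t - 1)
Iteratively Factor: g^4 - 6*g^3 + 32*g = (g + 2)*(g^3 - 8*g^2 + 16*g) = (g - 4)*(g + 2)*(g^2 - 4*g) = g*(g - 4)*(g + 2)*(g - 4)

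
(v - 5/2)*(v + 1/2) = v^2 - 2*v - 5/4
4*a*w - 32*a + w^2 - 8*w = (4*a + w)*(w - 8)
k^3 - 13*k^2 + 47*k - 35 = (k - 7)*(k - 5)*(k - 1)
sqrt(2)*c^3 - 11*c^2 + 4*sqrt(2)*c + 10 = (c - 5*sqrt(2))*(c - sqrt(2))*(sqrt(2)*c + 1)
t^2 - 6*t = t*(t - 6)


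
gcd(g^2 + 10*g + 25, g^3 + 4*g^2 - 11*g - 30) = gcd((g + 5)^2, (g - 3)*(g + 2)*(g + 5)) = g + 5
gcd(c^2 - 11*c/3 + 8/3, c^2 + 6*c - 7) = c - 1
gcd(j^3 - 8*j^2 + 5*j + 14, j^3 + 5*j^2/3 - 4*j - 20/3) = j - 2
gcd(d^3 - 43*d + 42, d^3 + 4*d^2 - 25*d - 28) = d + 7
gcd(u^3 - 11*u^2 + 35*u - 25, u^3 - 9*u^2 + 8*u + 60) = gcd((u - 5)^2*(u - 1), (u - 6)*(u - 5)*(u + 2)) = u - 5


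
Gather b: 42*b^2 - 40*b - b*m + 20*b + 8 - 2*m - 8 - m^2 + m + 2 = 42*b^2 + b*(-m - 20) - m^2 - m + 2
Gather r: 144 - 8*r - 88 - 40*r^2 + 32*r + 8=-40*r^2 + 24*r + 64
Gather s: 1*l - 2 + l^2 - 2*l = l^2 - l - 2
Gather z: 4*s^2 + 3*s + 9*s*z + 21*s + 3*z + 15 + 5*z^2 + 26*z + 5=4*s^2 + 24*s + 5*z^2 + z*(9*s + 29) + 20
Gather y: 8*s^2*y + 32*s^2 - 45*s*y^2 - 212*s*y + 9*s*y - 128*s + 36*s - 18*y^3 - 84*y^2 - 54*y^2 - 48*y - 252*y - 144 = 32*s^2 - 92*s - 18*y^3 + y^2*(-45*s - 138) + y*(8*s^2 - 203*s - 300) - 144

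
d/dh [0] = 0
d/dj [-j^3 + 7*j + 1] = 7 - 3*j^2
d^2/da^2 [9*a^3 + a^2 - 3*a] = 54*a + 2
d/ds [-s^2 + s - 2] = 1 - 2*s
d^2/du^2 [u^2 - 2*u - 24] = 2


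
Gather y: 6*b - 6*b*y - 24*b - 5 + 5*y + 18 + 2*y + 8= -18*b + y*(7 - 6*b) + 21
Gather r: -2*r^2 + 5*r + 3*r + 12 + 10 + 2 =-2*r^2 + 8*r + 24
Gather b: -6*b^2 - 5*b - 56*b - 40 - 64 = -6*b^2 - 61*b - 104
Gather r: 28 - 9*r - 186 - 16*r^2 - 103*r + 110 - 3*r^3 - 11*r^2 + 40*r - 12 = -3*r^3 - 27*r^2 - 72*r - 60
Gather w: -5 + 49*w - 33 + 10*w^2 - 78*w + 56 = 10*w^2 - 29*w + 18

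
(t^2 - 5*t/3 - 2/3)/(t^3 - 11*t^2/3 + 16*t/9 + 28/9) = 3*(3*t + 1)/(9*t^2 - 15*t - 14)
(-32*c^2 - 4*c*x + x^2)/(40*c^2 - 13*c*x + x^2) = (4*c + x)/(-5*c + x)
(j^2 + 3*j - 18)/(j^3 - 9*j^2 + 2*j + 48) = (j + 6)/(j^2 - 6*j - 16)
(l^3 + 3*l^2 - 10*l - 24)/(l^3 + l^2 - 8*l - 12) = (l + 4)/(l + 2)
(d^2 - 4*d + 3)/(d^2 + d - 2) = (d - 3)/(d + 2)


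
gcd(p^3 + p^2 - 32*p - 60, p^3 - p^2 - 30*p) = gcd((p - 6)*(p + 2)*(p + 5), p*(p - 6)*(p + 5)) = p^2 - p - 30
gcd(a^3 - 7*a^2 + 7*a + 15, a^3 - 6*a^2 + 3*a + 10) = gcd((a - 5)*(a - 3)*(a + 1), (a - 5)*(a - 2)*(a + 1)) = a^2 - 4*a - 5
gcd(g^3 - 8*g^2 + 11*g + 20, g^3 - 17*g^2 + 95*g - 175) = g - 5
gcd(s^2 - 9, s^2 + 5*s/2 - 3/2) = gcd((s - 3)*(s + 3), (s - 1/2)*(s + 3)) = s + 3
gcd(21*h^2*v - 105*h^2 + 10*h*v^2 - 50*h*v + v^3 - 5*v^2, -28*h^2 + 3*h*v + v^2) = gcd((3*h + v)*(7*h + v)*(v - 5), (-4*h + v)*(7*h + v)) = 7*h + v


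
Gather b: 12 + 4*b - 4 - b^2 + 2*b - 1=-b^2 + 6*b + 7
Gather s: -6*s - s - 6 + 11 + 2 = 7 - 7*s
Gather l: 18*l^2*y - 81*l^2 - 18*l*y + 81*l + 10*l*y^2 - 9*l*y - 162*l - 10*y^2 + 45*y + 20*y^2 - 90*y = l^2*(18*y - 81) + l*(10*y^2 - 27*y - 81) + 10*y^2 - 45*y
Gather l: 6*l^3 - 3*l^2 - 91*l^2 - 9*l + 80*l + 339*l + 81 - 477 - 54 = 6*l^3 - 94*l^2 + 410*l - 450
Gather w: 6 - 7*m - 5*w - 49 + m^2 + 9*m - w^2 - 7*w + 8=m^2 + 2*m - w^2 - 12*w - 35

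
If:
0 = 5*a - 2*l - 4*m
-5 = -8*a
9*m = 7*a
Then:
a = 5/8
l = 85/144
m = 35/72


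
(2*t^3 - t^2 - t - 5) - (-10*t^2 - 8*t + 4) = 2*t^3 + 9*t^2 + 7*t - 9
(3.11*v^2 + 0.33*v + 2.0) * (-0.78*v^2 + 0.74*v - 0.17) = -2.4258*v^4 + 2.044*v^3 - 1.8445*v^2 + 1.4239*v - 0.34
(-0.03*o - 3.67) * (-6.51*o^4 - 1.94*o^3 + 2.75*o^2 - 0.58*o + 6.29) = 0.1953*o^5 + 23.9499*o^4 + 7.0373*o^3 - 10.0751*o^2 + 1.9399*o - 23.0843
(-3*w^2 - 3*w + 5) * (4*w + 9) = -12*w^3 - 39*w^2 - 7*w + 45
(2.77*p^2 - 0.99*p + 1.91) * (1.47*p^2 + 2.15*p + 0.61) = 4.0719*p^4 + 4.5002*p^3 + 2.3689*p^2 + 3.5026*p + 1.1651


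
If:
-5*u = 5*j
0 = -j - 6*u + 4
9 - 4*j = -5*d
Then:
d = -61/25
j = -4/5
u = 4/5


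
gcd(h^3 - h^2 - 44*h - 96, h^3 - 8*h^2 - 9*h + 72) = h^2 - 5*h - 24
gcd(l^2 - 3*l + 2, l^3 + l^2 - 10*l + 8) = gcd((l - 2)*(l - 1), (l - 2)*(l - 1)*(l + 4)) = l^2 - 3*l + 2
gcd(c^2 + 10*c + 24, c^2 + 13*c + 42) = c + 6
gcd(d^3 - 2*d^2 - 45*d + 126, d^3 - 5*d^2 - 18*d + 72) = d^2 - 9*d + 18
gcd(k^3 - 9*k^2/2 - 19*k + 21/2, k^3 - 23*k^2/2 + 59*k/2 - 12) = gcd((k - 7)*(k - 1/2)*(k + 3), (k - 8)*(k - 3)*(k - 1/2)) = k - 1/2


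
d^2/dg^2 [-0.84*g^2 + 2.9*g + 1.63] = -1.68000000000000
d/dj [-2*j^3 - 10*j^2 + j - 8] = -6*j^2 - 20*j + 1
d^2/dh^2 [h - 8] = 0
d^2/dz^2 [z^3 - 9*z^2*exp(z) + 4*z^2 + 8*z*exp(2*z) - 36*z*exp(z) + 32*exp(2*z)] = -9*z^2*exp(z) + 32*z*exp(2*z) - 72*z*exp(z) + 6*z + 160*exp(2*z) - 90*exp(z) + 8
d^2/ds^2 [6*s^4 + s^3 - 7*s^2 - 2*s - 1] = 72*s^2 + 6*s - 14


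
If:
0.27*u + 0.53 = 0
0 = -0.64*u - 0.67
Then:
No Solution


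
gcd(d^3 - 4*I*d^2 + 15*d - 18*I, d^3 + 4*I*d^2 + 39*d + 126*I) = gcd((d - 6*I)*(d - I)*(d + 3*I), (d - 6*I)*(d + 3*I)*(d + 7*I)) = d^2 - 3*I*d + 18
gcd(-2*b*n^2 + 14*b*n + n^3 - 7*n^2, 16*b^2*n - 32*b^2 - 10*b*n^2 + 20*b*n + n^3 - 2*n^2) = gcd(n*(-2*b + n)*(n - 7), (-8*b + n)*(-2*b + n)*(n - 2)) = 2*b - n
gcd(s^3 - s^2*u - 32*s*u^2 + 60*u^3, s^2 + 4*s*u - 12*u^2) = s^2 + 4*s*u - 12*u^2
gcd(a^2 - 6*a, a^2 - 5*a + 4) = 1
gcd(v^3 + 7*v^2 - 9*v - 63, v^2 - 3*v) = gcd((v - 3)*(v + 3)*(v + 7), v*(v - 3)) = v - 3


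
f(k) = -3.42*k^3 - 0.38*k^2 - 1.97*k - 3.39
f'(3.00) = -96.59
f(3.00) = -105.06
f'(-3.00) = -92.03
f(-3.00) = 91.44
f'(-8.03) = -657.44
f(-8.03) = 1758.74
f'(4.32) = -196.73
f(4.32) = -294.72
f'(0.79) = -8.97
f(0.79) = -6.87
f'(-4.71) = -226.00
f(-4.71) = 354.80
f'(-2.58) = -68.30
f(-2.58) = 57.90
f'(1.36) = -21.98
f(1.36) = -15.37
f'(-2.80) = -80.28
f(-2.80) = 74.22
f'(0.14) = -2.28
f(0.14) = -3.68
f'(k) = -10.26*k^2 - 0.76*k - 1.97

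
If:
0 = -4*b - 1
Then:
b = -1/4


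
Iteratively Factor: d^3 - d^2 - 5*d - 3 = (d + 1)*(d^2 - 2*d - 3) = (d - 3)*(d + 1)*(d + 1)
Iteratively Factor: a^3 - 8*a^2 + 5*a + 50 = (a + 2)*(a^2 - 10*a + 25) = (a - 5)*(a + 2)*(a - 5)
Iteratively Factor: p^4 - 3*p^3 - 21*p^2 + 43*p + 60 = (p - 5)*(p^3 + 2*p^2 - 11*p - 12) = (p - 5)*(p - 3)*(p^2 + 5*p + 4) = (p - 5)*(p - 3)*(p + 4)*(p + 1)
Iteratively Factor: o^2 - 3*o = (o)*(o - 3)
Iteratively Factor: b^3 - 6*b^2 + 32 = (b + 2)*(b^2 - 8*b + 16) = (b - 4)*(b + 2)*(b - 4)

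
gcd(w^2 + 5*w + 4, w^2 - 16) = w + 4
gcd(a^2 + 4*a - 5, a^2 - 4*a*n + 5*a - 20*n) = a + 5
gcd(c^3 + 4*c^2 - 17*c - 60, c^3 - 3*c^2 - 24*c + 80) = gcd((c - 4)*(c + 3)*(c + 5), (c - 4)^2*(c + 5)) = c^2 + c - 20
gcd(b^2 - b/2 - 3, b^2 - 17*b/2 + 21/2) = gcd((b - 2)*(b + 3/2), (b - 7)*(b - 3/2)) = 1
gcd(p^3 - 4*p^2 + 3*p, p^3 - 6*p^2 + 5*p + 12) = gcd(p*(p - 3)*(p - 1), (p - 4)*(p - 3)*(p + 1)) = p - 3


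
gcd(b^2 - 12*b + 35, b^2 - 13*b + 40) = b - 5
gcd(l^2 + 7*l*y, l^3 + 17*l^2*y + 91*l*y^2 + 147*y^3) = l + 7*y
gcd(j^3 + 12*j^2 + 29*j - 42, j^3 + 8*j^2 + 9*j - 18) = j^2 + 5*j - 6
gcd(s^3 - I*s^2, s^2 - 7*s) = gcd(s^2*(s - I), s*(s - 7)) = s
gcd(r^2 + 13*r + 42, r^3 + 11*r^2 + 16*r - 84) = r^2 + 13*r + 42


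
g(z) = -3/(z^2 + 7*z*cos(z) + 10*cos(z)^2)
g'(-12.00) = 0.01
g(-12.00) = -0.04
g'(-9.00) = -0.00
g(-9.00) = -0.02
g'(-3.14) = -0.02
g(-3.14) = -0.07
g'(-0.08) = 0.28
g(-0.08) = -0.32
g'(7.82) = -0.03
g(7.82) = -0.05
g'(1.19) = -0.83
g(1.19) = -0.51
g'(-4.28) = 0.07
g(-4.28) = -0.09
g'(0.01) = 0.20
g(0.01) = -0.30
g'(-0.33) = 0.72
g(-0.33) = -0.44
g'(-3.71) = 0.02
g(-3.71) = -0.07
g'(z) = -3*(7*z*sin(z) - 2*z + 20*sin(z)*cos(z) - 7*cos(z))/(z^2 + 7*z*cos(z) + 10*cos(z)^2)^2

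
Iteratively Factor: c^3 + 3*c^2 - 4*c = (c + 4)*(c^2 - c) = c*(c + 4)*(c - 1)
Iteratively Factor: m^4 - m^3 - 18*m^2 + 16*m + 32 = (m - 2)*(m^3 + m^2 - 16*m - 16) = (m - 4)*(m - 2)*(m^2 + 5*m + 4) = (m - 4)*(m - 2)*(m + 1)*(m + 4)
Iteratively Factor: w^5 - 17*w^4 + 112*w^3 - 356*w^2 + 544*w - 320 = (w - 2)*(w^4 - 15*w^3 + 82*w^2 - 192*w + 160) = (w - 5)*(w - 2)*(w^3 - 10*w^2 + 32*w - 32) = (w - 5)*(w - 4)*(w - 2)*(w^2 - 6*w + 8) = (w - 5)*(w - 4)*(w - 2)^2*(w - 4)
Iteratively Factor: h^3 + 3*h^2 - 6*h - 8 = (h + 4)*(h^2 - h - 2) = (h - 2)*(h + 4)*(h + 1)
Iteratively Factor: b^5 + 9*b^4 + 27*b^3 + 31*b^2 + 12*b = (b + 4)*(b^4 + 5*b^3 + 7*b^2 + 3*b) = (b + 3)*(b + 4)*(b^3 + 2*b^2 + b) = b*(b + 3)*(b + 4)*(b^2 + 2*b + 1) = b*(b + 1)*(b + 3)*(b + 4)*(b + 1)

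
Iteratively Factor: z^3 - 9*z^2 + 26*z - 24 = (z - 3)*(z^2 - 6*z + 8) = (z - 4)*(z - 3)*(z - 2)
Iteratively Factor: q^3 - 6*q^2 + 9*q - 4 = (q - 1)*(q^2 - 5*q + 4) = (q - 1)^2*(q - 4)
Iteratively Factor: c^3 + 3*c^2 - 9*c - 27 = (c + 3)*(c^2 - 9) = (c - 3)*(c + 3)*(c + 3)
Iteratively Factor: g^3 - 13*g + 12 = (g + 4)*(g^2 - 4*g + 3) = (g - 3)*(g + 4)*(g - 1)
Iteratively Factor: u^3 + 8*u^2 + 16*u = (u + 4)*(u^2 + 4*u) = u*(u + 4)*(u + 4)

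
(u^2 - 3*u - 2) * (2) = 2*u^2 - 6*u - 4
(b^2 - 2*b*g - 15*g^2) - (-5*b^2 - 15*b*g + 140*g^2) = 6*b^2 + 13*b*g - 155*g^2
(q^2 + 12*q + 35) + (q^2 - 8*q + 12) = 2*q^2 + 4*q + 47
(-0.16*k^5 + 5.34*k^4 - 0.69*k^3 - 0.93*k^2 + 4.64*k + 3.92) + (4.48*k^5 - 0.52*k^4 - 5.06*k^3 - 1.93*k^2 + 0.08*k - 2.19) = 4.32*k^5 + 4.82*k^4 - 5.75*k^3 - 2.86*k^2 + 4.72*k + 1.73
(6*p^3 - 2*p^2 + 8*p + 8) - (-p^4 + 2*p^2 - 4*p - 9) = p^4 + 6*p^3 - 4*p^2 + 12*p + 17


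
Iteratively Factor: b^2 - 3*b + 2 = (b - 2)*(b - 1)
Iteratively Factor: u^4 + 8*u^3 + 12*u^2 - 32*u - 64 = (u + 2)*(u^3 + 6*u^2 - 32) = (u - 2)*(u + 2)*(u^2 + 8*u + 16) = (u - 2)*(u + 2)*(u + 4)*(u + 4)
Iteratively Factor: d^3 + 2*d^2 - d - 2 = (d + 1)*(d^2 + d - 2) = (d + 1)*(d + 2)*(d - 1)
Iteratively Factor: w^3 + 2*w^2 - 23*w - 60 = (w - 5)*(w^2 + 7*w + 12) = (w - 5)*(w + 4)*(w + 3)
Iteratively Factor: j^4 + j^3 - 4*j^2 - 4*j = (j - 2)*(j^3 + 3*j^2 + 2*j) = (j - 2)*(j + 2)*(j^2 + j) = (j - 2)*(j + 1)*(j + 2)*(j)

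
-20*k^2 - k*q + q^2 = (-5*k + q)*(4*k + q)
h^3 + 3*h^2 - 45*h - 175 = (h - 7)*(h + 5)^2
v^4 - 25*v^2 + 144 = (v - 4)*(v - 3)*(v + 3)*(v + 4)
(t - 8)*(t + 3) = t^2 - 5*t - 24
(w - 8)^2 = w^2 - 16*w + 64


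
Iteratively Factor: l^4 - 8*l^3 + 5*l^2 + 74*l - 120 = (l - 2)*(l^3 - 6*l^2 - 7*l + 60) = (l - 5)*(l - 2)*(l^2 - l - 12) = (l - 5)*(l - 2)*(l + 3)*(l - 4)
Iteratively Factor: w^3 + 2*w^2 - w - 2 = (w + 1)*(w^2 + w - 2) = (w - 1)*(w + 1)*(w + 2)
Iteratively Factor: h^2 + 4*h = (h + 4)*(h)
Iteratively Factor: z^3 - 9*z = (z - 3)*(z^2 + 3*z) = (z - 3)*(z + 3)*(z)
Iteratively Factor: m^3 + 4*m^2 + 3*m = (m + 1)*(m^2 + 3*m) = m*(m + 1)*(m + 3)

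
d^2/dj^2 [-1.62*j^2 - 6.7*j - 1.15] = -3.24000000000000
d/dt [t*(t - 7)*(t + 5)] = 3*t^2 - 4*t - 35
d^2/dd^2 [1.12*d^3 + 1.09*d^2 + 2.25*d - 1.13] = 6.72*d + 2.18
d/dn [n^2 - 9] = 2*n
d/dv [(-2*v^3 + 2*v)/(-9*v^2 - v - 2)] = 2*(9*v^4 + 2*v^3 + 15*v^2 - 2)/(81*v^4 + 18*v^3 + 37*v^2 + 4*v + 4)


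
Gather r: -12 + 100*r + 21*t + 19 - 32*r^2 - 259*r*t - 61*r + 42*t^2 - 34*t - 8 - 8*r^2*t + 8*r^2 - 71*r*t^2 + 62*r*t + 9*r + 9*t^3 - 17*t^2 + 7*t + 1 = r^2*(-8*t - 24) + r*(-71*t^2 - 197*t + 48) + 9*t^3 + 25*t^2 - 6*t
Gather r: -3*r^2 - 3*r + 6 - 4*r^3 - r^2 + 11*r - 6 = -4*r^3 - 4*r^2 + 8*r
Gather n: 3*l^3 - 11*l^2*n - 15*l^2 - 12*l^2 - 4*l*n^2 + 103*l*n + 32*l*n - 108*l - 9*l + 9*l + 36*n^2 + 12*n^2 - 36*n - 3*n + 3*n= 3*l^3 - 27*l^2 - 108*l + n^2*(48 - 4*l) + n*(-11*l^2 + 135*l - 36)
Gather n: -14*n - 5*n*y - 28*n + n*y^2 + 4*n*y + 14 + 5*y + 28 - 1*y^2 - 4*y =n*(y^2 - y - 42) - y^2 + y + 42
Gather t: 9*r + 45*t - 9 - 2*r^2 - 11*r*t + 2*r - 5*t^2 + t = -2*r^2 + 11*r - 5*t^2 + t*(46 - 11*r) - 9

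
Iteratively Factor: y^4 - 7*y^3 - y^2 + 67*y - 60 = (y + 3)*(y^3 - 10*y^2 + 29*y - 20) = (y - 4)*(y + 3)*(y^2 - 6*y + 5) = (y - 4)*(y - 1)*(y + 3)*(y - 5)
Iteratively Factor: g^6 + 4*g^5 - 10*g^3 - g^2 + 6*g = (g + 2)*(g^5 + 2*g^4 - 4*g^3 - 2*g^2 + 3*g) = (g + 2)*(g + 3)*(g^4 - g^3 - g^2 + g) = g*(g + 2)*(g + 3)*(g^3 - g^2 - g + 1) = g*(g - 1)*(g + 2)*(g + 3)*(g^2 - 1) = g*(g - 1)*(g + 1)*(g + 2)*(g + 3)*(g - 1)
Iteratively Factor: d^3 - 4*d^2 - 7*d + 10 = (d - 1)*(d^2 - 3*d - 10) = (d - 5)*(d - 1)*(d + 2)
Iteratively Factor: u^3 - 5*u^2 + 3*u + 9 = (u - 3)*(u^2 - 2*u - 3) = (u - 3)^2*(u + 1)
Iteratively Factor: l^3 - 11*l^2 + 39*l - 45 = (l - 3)*(l^2 - 8*l + 15) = (l - 5)*(l - 3)*(l - 3)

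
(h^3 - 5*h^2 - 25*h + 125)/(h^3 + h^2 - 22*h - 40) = (h^2 - 25)/(h^2 + 6*h + 8)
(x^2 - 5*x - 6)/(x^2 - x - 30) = (x + 1)/(x + 5)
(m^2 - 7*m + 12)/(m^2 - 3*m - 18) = (-m^2 + 7*m - 12)/(-m^2 + 3*m + 18)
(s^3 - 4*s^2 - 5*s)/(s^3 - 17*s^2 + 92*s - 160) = s*(s + 1)/(s^2 - 12*s + 32)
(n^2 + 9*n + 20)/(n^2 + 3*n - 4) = (n + 5)/(n - 1)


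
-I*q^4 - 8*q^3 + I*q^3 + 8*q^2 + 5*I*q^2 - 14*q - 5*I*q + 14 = (q - 7*I)*(q - 2*I)*(q + I)*(-I*q + I)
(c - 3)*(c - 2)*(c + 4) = c^3 - c^2 - 14*c + 24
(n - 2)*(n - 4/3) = n^2 - 10*n/3 + 8/3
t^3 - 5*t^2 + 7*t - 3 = (t - 3)*(t - 1)^2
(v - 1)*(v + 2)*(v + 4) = v^3 + 5*v^2 + 2*v - 8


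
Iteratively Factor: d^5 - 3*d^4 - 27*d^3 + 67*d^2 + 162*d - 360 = (d - 5)*(d^4 + 2*d^3 - 17*d^2 - 18*d + 72) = (d - 5)*(d + 3)*(d^3 - d^2 - 14*d + 24) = (d - 5)*(d - 2)*(d + 3)*(d^2 + d - 12) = (d - 5)*(d - 3)*(d - 2)*(d + 3)*(d + 4)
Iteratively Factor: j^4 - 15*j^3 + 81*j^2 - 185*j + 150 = (j - 2)*(j^3 - 13*j^2 + 55*j - 75) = (j - 5)*(j - 2)*(j^2 - 8*j + 15) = (j - 5)^2*(j - 2)*(j - 3)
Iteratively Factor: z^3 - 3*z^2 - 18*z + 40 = (z - 5)*(z^2 + 2*z - 8) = (z - 5)*(z - 2)*(z + 4)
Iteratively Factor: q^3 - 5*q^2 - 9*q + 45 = (q - 3)*(q^2 - 2*q - 15) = (q - 5)*(q - 3)*(q + 3)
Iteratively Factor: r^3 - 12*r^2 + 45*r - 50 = (r - 2)*(r^2 - 10*r + 25) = (r - 5)*(r - 2)*(r - 5)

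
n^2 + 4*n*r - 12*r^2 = (n - 2*r)*(n + 6*r)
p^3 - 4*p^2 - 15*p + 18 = (p - 6)*(p - 1)*(p + 3)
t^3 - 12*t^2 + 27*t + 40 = (t - 8)*(t - 5)*(t + 1)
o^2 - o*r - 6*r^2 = (o - 3*r)*(o + 2*r)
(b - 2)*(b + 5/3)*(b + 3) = b^3 + 8*b^2/3 - 13*b/3 - 10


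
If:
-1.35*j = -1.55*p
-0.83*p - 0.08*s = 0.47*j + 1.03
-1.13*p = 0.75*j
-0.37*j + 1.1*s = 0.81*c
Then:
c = -17.48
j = 0.00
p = 0.00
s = -12.88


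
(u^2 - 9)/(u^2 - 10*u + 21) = (u + 3)/(u - 7)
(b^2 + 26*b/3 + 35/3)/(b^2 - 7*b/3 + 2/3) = (3*b^2 + 26*b + 35)/(3*b^2 - 7*b + 2)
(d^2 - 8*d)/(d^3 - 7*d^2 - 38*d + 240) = d/(d^2 + d - 30)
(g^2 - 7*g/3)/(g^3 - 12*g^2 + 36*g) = (g - 7/3)/(g^2 - 12*g + 36)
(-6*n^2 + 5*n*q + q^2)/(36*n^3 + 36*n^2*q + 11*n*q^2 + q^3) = (-n + q)/(6*n^2 + 5*n*q + q^2)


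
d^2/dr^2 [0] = 0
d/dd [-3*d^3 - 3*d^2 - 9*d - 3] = -9*d^2 - 6*d - 9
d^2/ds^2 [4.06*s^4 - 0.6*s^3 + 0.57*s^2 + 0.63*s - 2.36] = 48.72*s^2 - 3.6*s + 1.14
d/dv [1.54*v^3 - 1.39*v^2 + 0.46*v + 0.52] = 4.62*v^2 - 2.78*v + 0.46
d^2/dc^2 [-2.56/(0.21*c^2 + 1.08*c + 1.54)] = (0.225792*c^2 + 1.161216*c - 2.56*(0.42*c + 1.08)*(0.84*c + 2.16) + 1.655808)/(0.21*c^2 + 1.08*c + 1.54)^3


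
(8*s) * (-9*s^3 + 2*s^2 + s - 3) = -72*s^4 + 16*s^3 + 8*s^2 - 24*s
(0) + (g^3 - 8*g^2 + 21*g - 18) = g^3 - 8*g^2 + 21*g - 18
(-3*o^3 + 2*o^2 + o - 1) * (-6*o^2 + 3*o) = 18*o^5 - 21*o^4 + 9*o^2 - 3*o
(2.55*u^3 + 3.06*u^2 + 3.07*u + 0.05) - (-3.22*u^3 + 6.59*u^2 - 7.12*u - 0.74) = 5.77*u^3 - 3.53*u^2 + 10.19*u + 0.79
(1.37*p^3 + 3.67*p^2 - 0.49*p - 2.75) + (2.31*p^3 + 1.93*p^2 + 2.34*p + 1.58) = 3.68*p^3 + 5.6*p^2 + 1.85*p - 1.17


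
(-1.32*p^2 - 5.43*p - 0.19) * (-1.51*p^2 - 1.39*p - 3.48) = 1.9932*p^4 + 10.0341*p^3 + 12.4282*p^2 + 19.1605*p + 0.6612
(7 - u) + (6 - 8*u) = 13 - 9*u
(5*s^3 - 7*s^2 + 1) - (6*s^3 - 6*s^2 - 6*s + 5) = -s^3 - s^2 + 6*s - 4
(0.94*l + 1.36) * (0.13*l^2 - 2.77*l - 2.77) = 0.1222*l^3 - 2.427*l^2 - 6.371*l - 3.7672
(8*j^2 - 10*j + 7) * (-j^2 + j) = -8*j^4 + 18*j^3 - 17*j^2 + 7*j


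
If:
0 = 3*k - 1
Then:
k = 1/3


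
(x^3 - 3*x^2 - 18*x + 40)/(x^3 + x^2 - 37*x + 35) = (x^2 + 2*x - 8)/(x^2 + 6*x - 7)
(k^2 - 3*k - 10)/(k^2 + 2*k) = (k - 5)/k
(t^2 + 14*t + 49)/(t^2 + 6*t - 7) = (t + 7)/(t - 1)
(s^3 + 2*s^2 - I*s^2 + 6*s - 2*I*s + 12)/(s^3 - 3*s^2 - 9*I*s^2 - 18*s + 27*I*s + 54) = (s^2 + s*(2 + 2*I) + 4*I)/(s^2 + s*(-3 - 6*I) + 18*I)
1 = 1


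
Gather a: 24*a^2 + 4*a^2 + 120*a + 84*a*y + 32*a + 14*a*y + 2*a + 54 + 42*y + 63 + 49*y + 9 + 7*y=28*a^2 + a*(98*y + 154) + 98*y + 126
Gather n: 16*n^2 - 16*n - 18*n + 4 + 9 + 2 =16*n^2 - 34*n + 15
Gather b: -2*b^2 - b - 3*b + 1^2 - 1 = -2*b^2 - 4*b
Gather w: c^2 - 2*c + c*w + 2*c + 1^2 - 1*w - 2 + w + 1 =c^2 + c*w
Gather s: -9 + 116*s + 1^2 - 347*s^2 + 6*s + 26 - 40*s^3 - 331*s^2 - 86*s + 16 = -40*s^3 - 678*s^2 + 36*s + 34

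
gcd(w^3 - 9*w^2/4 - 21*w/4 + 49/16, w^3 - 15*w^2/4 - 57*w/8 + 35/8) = w^2 + 5*w/4 - 7/8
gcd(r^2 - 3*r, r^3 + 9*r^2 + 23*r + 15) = 1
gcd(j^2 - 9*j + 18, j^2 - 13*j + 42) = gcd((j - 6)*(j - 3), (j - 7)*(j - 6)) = j - 6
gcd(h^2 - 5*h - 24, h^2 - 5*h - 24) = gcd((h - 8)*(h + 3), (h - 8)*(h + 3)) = h^2 - 5*h - 24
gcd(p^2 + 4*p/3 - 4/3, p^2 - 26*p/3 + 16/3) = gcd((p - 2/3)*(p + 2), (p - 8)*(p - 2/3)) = p - 2/3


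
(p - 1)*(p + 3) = p^2 + 2*p - 3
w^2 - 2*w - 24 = (w - 6)*(w + 4)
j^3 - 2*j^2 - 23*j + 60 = (j - 4)*(j - 3)*(j + 5)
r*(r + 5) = r^2 + 5*r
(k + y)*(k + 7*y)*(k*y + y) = k^3*y + 8*k^2*y^2 + k^2*y + 7*k*y^3 + 8*k*y^2 + 7*y^3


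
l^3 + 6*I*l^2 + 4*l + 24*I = (l - 2*I)*(l + 2*I)*(l + 6*I)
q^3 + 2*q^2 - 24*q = q*(q - 4)*(q + 6)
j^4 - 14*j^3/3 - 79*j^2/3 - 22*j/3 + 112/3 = (j - 8)*(j - 1)*(j + 2)*(j + 7/3)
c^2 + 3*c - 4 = (c - 1)*(c + 4)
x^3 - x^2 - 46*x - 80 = (x - 8)*(x + 2)*(x + 5)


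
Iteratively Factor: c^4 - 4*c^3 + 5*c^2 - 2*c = (c - 1)*(c^3 - 3*c^2 + 2*c) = c*(c - 1)*(c^2 - 3*c + 2) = c*(c - 2)*(c - 1)*(c - 1)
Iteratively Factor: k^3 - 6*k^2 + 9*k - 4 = (k - 1)*(k^2 - 5*k + 4) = (k - 1)^2*(k - 4)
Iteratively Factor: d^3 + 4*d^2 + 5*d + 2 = (d + 1)*(d^2 + 3*d + 2) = (d + 1)^2*(d + 2)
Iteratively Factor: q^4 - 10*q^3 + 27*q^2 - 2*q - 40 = (q - 5)*(q^3 - 5*q^2 + 2*q + 8) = (q - 5)*(q - 2)*(q^2 - 3*q - 4) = (q - 5)*(q - 4)*(q - 2)*(q + 1)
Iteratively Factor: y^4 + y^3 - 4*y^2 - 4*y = (y)*(y^3 + y^2 - 4*y - 4) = y*(y + 1)*(y^2 - 4) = y*(y + 1)*(y + 2)*(y - 2)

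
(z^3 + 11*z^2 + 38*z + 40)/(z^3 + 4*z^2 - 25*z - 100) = (z + 2)/(z - 5)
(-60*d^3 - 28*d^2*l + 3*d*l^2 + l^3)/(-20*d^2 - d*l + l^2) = (12*d^2 + 8*d*l + l^2)/(4*d + l)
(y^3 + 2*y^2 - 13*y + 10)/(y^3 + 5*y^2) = 1 - 3/y + 2/y^2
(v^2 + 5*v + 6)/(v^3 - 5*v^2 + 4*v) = (v^2 + 5*v + 6)/(v*(v^2 - 5*v + 4))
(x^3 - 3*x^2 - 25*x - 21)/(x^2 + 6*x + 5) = (x^2 - 4*x - 21)/(x + 5)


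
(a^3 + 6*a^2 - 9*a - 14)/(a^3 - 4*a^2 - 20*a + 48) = (a^2 + 8*a + 7)/(a^2 - 2*a - 24)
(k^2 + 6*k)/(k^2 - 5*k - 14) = k*(k + 6)/(k^2 - 5*k - 14)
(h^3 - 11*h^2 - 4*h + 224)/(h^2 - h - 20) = (h^2 - 15*h + 56)/(h - 5)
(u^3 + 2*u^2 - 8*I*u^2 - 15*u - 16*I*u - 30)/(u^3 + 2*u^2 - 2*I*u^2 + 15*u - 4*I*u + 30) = (u - 3*I)/(u + 3*I)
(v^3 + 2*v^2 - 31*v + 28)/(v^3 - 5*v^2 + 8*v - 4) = (v^2 + 3*v - 28)/(v^2 - 4*v + 4)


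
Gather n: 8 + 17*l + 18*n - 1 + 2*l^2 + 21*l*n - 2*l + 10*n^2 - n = 2*l^2 + 15*l + 10*n^2 + n*(21*l + 17) + 7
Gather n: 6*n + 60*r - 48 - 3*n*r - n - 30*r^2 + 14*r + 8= n*(5 - 3*r) - 30*r^2 + 74*r - 40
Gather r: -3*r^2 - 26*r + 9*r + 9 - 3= -3*r^2 - 17*r + 6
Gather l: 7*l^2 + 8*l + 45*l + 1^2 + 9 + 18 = 7*l^2 + 53*l + 28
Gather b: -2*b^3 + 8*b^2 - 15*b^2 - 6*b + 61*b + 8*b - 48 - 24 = -2*b^3 - 7*b^2 + 63*b - 72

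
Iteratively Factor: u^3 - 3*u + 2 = (u - 1)*(u^2 + u - 2) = (u - 1)*(u + 2)*(u - 1)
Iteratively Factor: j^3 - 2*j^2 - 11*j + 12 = (j + 3)*(j^2 - 5*j + 4) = (j - 1)*(j + 3)*(j - 4)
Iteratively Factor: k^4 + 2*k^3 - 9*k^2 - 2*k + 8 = (k - 1)*(k^3 + 3*k^2 - 6*k - 8) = (k - 1)*(k + 1)*(k^2 + 2*k - 8) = (k - 1)*(k + 1)*(k + 4)*(k - 2)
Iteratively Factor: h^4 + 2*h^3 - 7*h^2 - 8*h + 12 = (h - 2)*(h^3 + 4*h^2 + h - 6) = (h - 2)*(h + 3)*(h^2 + h - 2) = (h - 2)*(h - 1)*(h + 3)*(h + 2)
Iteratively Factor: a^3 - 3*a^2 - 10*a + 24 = (a - 4)*(a^2 + a - 6) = (a - 4)*(a + 3)*(a - 2)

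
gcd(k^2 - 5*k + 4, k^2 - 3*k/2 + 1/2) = k - 1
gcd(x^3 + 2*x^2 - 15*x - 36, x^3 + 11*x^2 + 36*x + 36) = x + 3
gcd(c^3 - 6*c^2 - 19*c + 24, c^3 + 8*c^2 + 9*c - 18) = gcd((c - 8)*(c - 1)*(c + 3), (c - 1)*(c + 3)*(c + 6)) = c^2 + 2*c - 3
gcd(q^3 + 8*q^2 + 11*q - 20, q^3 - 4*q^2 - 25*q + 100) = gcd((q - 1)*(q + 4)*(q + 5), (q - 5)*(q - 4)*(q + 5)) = q + 5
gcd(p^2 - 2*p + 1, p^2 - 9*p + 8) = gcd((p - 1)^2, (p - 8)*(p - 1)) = p - 1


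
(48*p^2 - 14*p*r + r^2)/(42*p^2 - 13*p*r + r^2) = (8*p - r)/(7*p - r)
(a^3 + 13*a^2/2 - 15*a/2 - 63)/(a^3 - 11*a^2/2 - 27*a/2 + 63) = (a + 6)/(a - 6)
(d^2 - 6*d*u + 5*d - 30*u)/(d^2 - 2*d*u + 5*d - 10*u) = (-d + 6*u)/(-d + 2*u)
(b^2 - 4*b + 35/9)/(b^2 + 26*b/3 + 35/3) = (9*b^2 - 36*b + 35)/(3*(3*b^2 + 26*b + 35))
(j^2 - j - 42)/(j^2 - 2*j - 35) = (j + 6)/(j + 5)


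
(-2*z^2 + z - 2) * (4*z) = -8*z^3 + 4*z^2 - 8*z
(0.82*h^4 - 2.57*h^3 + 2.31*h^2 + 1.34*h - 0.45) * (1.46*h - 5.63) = 1.1972*h^5 - 8.3688*h^4 + 17.8417*h^3 - 11.0489*h^2 - 8.2012*h + 2.5335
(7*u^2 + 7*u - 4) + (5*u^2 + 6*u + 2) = 12*u^2 + 13*u - 2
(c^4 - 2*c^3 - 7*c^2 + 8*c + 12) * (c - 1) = c^5 - 3*c^4 - 5*c^3 + 15*c^2 + 4*c - 12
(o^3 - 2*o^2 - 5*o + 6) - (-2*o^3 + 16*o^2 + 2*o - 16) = 3*o^3 - 18*o^2 - 7*o + 22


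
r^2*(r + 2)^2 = r^4 + 4*r^3 + 4*r^2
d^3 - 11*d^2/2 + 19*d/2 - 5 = (d - 5/2)*(d - 2)*(d - 1)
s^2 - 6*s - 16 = (s - 8)*(s + 2)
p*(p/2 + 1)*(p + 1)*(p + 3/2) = p^4/2 + 9*p^3/4 + 13*p^2/4 + 3*p/2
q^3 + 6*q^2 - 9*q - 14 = (q - 2)*(q + 1)*(q + 7)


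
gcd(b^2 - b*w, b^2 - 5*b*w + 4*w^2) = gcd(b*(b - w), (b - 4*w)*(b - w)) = -b + w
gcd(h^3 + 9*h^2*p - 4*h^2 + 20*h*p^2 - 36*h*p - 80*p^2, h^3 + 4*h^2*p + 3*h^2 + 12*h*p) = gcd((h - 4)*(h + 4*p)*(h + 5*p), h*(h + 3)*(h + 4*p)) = h + 4*p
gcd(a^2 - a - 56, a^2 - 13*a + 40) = a - 8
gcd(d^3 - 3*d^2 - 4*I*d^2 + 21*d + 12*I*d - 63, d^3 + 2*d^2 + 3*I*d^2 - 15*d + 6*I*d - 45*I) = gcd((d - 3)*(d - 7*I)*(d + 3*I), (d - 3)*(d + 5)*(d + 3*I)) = d^2 + d*(-3 + 3*I) - 9*I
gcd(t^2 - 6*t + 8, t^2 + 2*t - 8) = t - 2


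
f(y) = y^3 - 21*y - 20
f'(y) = 3*y^2 - 21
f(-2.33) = 16.28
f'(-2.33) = -4.71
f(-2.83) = 16.76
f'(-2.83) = 3.03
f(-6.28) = -135.79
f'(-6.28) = 97.32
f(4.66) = -16.67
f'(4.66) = 44.15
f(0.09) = -21.89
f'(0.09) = -20.98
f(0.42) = -28.75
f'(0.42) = -20.47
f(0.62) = -32.78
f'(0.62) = -19.85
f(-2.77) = 16.92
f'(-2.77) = 2.02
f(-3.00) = 16.00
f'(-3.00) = 6.00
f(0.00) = -20.00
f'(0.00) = -21.00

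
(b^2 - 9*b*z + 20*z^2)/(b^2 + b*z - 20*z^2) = (b - 5*z)/(b + 5*z)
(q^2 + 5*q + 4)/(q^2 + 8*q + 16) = (q + 1)/(q + 4)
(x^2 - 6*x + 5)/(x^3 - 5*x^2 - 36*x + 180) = (x - 1)/(x^2 - 36)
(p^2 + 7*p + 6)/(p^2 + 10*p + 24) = (p + 1)/(p + 4)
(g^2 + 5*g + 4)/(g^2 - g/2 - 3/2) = 2*(g + 4)/(2*g - 3)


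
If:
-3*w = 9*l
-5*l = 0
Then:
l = 0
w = 0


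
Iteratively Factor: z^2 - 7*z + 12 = (z - 4)*(z - 3)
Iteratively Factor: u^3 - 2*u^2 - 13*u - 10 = (u - 5)*(u^2 + 3*u + 2) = (u - 5)*(u + 1)*(u + 2)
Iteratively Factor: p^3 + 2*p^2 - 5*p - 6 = (p - 2)*(p^2 + 4*p + 3) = (p - 2)*(p + 1)*(p + 3)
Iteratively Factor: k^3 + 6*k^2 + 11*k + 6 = (k + 1)*(k^2 + 5*k + 6) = (k + 1)*(k + 2)*(k + 3)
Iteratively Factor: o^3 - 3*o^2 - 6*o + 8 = (o - 4)*(o^2 + o - 2) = (o - 4)*(o - 1)*(o + 2)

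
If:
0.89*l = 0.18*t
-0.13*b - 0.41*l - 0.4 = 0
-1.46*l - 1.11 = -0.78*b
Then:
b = -0.25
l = -0.90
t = -4.43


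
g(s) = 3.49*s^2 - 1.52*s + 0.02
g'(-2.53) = -19.18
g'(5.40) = 36.17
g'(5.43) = 36.38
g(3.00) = 26.87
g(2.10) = 12.22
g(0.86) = 1.29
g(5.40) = 93.58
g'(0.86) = 4.48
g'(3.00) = 19.42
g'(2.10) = 13.14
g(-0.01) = 0.04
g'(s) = 6.98*s - 1.52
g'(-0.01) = -1.59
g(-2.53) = 26.20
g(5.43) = 94.67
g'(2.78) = 17.88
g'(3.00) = 19.42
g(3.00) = 26.87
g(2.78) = 22.77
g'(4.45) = 29.54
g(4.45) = 62.37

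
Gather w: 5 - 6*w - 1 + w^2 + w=w^2 - 5*w + 4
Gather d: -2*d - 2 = -2*d - 2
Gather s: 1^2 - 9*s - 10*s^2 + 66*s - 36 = -10*s^2 + 57*s - 35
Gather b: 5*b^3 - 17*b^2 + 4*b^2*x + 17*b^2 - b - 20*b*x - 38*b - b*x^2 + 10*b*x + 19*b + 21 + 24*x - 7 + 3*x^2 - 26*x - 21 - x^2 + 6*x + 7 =5*b^3 + 4*b^2*x + b*(-x^2 - 10*x - 20) + 2*x^2 + 4*x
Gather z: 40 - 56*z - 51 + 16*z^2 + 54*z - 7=16*z^2 - 2*z - 18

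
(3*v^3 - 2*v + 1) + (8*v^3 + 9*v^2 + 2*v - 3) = 11*v^3 + 9*v^2 - 2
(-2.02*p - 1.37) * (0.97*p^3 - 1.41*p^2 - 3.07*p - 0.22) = -1.9594*p^4 + 1.5193*p^3 + 8.1331*p^2 + 4.6503*p + 0.3014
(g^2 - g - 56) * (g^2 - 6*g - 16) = g^4 - 7*g^3 - 66*g^2 + 352*g + 896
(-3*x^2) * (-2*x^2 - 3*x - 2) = 6*x^4 + 9*x^3 + 6*x^2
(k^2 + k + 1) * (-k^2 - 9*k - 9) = -k^4 - 10*k^3 - 19*k^2 - 18*k - 9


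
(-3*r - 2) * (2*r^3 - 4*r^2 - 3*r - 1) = -6*r^4 + 8*r^3 + 17*r^2 + 9*r + 2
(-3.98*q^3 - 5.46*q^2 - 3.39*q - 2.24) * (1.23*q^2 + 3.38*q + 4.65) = -4.8954*q^5 - 20.1682*q^4 - 41.1315*q^3 - 39.6024*q^2 - 23.3347*q - 10.416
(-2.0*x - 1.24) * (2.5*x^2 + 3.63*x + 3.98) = -5.0*x^3 - 10.36*x^2 - 12.4612*x - 4.9352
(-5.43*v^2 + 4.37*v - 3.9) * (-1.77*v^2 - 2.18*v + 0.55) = 9.6111*v^4 + 4.1025*v^3 - 5.6101*v^2 + 10.9055*v - 2.145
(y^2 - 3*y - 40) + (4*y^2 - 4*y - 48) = 5*y^2 - 7*y - 88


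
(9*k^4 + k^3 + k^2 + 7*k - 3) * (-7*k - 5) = -63*k^5 - 52*k^4 - 12*k^3 - 54*k^2 - 14*k + 15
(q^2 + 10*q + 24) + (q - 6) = q^2 + 11*q + 18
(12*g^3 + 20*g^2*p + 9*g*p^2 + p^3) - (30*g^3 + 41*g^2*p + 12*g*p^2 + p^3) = -18*g^3 - 21*g^2*p - 3*g*p^2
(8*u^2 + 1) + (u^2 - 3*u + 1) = 9*u^2 - 3*u + 2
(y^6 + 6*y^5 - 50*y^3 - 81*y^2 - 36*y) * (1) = y^6 + 6*y^5 - 50*y^3 - 81*y^2 - 36*y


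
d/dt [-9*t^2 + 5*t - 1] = 5 - 18*t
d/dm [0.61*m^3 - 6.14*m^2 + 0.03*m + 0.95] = 1.83*m^2 - 12.28*m + 0.03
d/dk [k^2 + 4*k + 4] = 2*k + 4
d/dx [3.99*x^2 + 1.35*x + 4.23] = 7.98*x + 1.35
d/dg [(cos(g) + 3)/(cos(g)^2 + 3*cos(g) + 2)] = (cos(g)^2 + 6*cos(g) + 7)*sin(g)/(cos(g)^2 + 3*cos(g) + 2)^2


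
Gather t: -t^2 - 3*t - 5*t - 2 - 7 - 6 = -t^2 - 8*t - 15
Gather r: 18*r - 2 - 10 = 18*r - 12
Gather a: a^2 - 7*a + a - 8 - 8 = a^2 - 6*a - 16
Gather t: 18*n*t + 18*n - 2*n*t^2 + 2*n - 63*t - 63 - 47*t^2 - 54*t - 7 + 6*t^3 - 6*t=20*n + 6*t^3 + t^2*(-2*n - 47) + t*(18*n - 123) - 70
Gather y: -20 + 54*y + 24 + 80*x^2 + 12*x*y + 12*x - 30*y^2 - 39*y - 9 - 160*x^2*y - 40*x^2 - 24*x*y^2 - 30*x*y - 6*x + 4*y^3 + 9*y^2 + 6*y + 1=40*x^2 + 6*x + 4*y^3 + y^2*(-24*x - 21) + y*(-160*x^2 - 18*x + 21) - 4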